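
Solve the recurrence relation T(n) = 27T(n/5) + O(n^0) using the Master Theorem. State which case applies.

Master Theorem for T(n) = 27T(n/5) + O(n^0):

a = 27, b = 5, c = 0
log_b(a) = log_5(27) = 2.0478

Case 1: c = 0 < log_5(27) = 2.0478
T(n) = O(n^(log_5 27))

For T(n) = 27T(n/5) + O(n^0): log_5(27) = 2.0478. This is Case 1 of the Master Theorem (c < log_b(a), work dominated by leaves), giving O(n^(log_5 27)).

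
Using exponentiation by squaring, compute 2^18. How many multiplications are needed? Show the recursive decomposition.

Computing 2^18 by squaring (build up from 2^1; each line after the first costs one multiplication):

2^1 = 2
2^2 = (2^1)^2 = 2^2 = 4
2^4 = (2^2)^2 = 4^2 = 16
2^8 = (2^4)^2 = 16^2 = 256
2^9 = 2 * 2^8 = 2 * 256 = 512
2^18 = (2^9)^2 = 512^2 = 262144

Result: 262144
Multiplications needed: 5 (5 lines after 2^1)

2^18 = 262144. Using exponentiation by squaring, this requires 5 multiplications. The key idea: if the exponent is even, square the half-power; if odd, multiply by the base once.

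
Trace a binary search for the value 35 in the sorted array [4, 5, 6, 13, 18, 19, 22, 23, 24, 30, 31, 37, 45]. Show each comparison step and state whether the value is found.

Binary search for 35 in [4, 5, 6, 13, 18, 19, 22, 23, 24, 30, 31, 37, 45]:

lo=0, hi=12, mid=6, arr[mid]=22 -> 22 < 35, search right half
lo=7, hi=12, mid=9, arr[mid]=30 -> 30 < 35, search right half
lo=10, hi=12, mid=11, arr[mid]=37 -> 37 > 35, search left half
lo=10, hi=10, mid=10, arr[mid]=31 -> 31 < 35, search right half
lo=11 > hi=10, target 35 not found

Binary search determines that 35 is not in the array after 4 comparisons. The search space was exhausted without finding the target.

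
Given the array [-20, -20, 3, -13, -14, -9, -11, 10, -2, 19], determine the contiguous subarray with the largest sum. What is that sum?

Using Kadane's algorithm on [-20, -20, 3, -13, -14, -9, -11, 10, -2, 19]:

Scanning through the array:
Position 1 (value -20): max_ending_here = -20, max_so_far = -20
Position 2 (value 3): max_ending_here = 3, max_so_far = 3
Position 3 (value -13): max_ending_here = -10, max_so_far = 3
Position 4 (value -14): max_ending_here = -14, max_so_far = 3
Position 5 (value -9): max_ending_here = -9, max_so_far = 3
Position 6 (value -11): max_ending_here = -11, max_so_far = 3
Position 7 (value 10): max_ending_here = 10, max_so_far = 10
Position 8 (value -2): max_ending_here = 8, max_so_far = 10
Position 9 (value 19): max_ending_here = 27, max_so_far = 27

Maximum subarray: [10, -2, 19]
Maximum sum: 27

The maximum subarray is [10, -2, 19] with sum 27. This subarray runs from index 7 to index 9.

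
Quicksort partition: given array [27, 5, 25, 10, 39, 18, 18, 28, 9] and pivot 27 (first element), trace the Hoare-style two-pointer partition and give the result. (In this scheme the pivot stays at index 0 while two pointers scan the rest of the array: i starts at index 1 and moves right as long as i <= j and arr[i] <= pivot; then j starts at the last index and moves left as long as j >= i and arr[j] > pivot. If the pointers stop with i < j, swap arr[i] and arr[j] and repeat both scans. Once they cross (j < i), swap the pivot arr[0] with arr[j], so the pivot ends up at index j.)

Hoare-style two-pointer partition with pivot = 27:

Initial array: [27, 5, 25, 10, 39, 18, 18, 28, 9]

Pointers start at i = 1, j = 8.
i stops at index 4 (arr[4]=39 > 27), j stops at index 8 (arr[8]=9 <= 27): swap arr[4] and arr[8], array becomes [27, 5, 25, 10, 9, 18, 18, 28, 39]
i ends at 7, j ends at 6: the pointers have crossed (j < i), so scanning stops.

Swap pivot arr[0] with arr[6] to place pivot at position 6: [18, 5, 25, 10, 9, 18, 27, 28, 39]
Pivot position: 6

After partitioning with pivot 27, the array becomes [18, 5, 25, 10, 9, 18, 27, 28, 39]. The pivot is placed at index 6. All elements to the left of the pivot are <= 27, and all elements to the right are > 27.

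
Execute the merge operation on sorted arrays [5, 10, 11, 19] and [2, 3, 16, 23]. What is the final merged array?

Merging process:

Compare 5 vs 2: take 2 from right. Merged: [2]
Compare 5 vs 3: take 3 from right. Merged: [2, 3]
Compare 5 vs 16: take 5 from left. Merged: [2, 3, 5]
Compare 10 vs 16: take 10 from left. Merged: [2, 3, 5, 10]
Compare 11 vs 16: take 11 from left. Merged: [2, 3, 5, 10, 11]
Compare 19 vs 16: take 16 from right. Merged: [2, 3, 5, 10, 11, 16]
Compare 19 vs 23: take 19 from left. Merged: [2, 3, 5, 10, 11, 16, 19]
Append remaining from right: [23]. Merged: [2, 3, 5, 10, 11, 16, 19, 23]

Final merged array: [2, 3, 5, 10, 11, 16, 19, 23]
Total comparisons: 7

The merged array is [2, 3, 5, 10, 11, 16, 19, 23], requiring 7 comparisons. The merge step runs in O(n) time where n is the total number of elements.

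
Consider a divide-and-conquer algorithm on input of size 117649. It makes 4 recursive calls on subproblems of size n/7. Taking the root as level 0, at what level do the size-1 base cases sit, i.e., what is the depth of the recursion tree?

For divide and conquer with division factor 7:

Problem sizes at each level:
Level 0: 117649
Level 1: 16807
Level 2: 2401
Level 3: 343
Level 4: 49
Level 5: 7
Level 6: 1

The root is level 0 and the size-1 base case is level 6 (the tree spans levels 0 through 6, i.e. 7 levels counting the root), so the depth is the number of divisions: log_7(117649) = 6

The recursion tree depth is log_7(117649) = 6. At each level, the problem size is divided by 7, so it takes 6 divisions to reduce to a base case of size 1. The algorithm makes 4 recursive calls at each level.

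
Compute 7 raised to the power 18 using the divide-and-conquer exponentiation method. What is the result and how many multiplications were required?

Computing 7^18 by squaring (build up from 7^1; each line after the first costs one multiplication):

7^1 = 7
7^2 = (7^1)^2 = 7^2 = 49
7^4 = (7^2)^2 = 49^2 = 2401
7^8 = (7^4)^2 = 2401^2 = 5764801
7^9 = 7 * 7^8 = 7 * 5764801 = 40353607
7^18 = (7^9)^2 = 40353607^2 = 1628413597910449

Result: 1628413597910449
Multiplications needed: 5 (5 lines after 7^1)

7^18 = 1628413597910449. Using exponentiation by squaring, this requires 5 multiplications. The key idea: if the exponent is even, square the half-power; if odd, multiply by the base once.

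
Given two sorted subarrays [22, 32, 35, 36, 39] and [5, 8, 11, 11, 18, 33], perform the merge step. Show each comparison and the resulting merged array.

Merging process:

Compare 22 vs 5: take 5 from right. Merged: [5]
Compare 22 vs 8: take 8 from right. Merged: [5, 8]
Compare 22 vs 11: take 11 from right. Merged: [5, 8, 11]
Compare 22 vs 11: take 11 from right. Merged: [5, 8, 11, 11]
Compare 22 vs 18: take 18 from right. Merged: [5, 8, 11, 11, 18]
Compare 22 vs 33: take 22 from left. Merged: [5, 8, 11, 11, 18, 22]
Compare 32 vs 33: take 32 from left. Merged: [5, 8, 11, 11, 18, 22, 32]
Compare 35 vs 33: take 33 from right. Merged: [5, 8, 11, 11, 18, 22, 32, 33]
Append remaining from left: [35, 36, 39]. Merged: [5, 8, 11, 11, 18, 22, 32, 33, 35, 36, 39]

Final merged array: [5, 8, 11, 11, 18, 22, 32, 33, 35, 36, 39]
Total comparisons: 8

The merged array is [5, 8, 11, 11, 18, 22, 32, 33, 35, 36, 39], requiring 8 comparisons. The merge step runs in O(n) time where n is the total number of elements.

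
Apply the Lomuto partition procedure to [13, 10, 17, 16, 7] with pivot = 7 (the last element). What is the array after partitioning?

Lomuto partition with pivot = 7:

Initial array: [13, 10, 17, 16, 7]

arr[0]=13 > 7: no swap
arr[1]=10 > 7: no swap
arr[2]=17 > 7: no swap
arr[3]=16 > 7: no swap

Place pivot at position 0: [7, 10, 17, 16, 13]
Pivot position: 0

After partitioning with pivot 7, the array becomes [7, 10, 17, 16, 13]. The pivot is placed at index 0. All elements to the left of the pivot are <= 7, and all elements to the right are > 7.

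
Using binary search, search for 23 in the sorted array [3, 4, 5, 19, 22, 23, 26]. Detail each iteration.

Binary search for 23 in [3, 4, 5, 19, 22, 23, 26]:

lo=0, hi=6, mid=3, arr[mid]=19 -> 19 < 23, search right half
lo=4, hi=6, mid=5, arr[mid]=23 -> Found target at index 5!

Binary search finds 23 at index 5 after 2 comparisons. The search repeatedly halves the search space by comparing with the middle element.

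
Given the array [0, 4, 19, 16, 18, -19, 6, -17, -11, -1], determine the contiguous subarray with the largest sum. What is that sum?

Using Kadane's algorithm on [0, 4, 19, 16, 18, -19, 6, -17, -11, -1]:

Scanning through the array:
Position 1 (value 4): max_ending_here = 4, max_so_far = 4
Position 2 (value 19): max_ending_here = 23, max_so_far = 23
Position 3 (value 16): max_ending_here = 39, max_so_far = 39
Position 4 (value 18): max_ending_here = 57, max_so_far = 57
Position 5 (value -19): max_ending_here = 38, max_so_far = 57
Position 6 (value 6): max_ending_here = 44, max_so_far = 57
Position 7 (value -17): max_ending_here = 27, max_so_far = 57
Position 8 (value -11): max_ending_here = 16, max_so_far = 57
Position 9 (value -1): max_ending_here = 15, max_so_far = 57

Maximum subarray: [0, 4, 19, 16, 18]
Maximum sum: 57

The maximum subarray is [0, 4, 19, 16, 18] with sum 57. This subarray runs from index 0 to index 4.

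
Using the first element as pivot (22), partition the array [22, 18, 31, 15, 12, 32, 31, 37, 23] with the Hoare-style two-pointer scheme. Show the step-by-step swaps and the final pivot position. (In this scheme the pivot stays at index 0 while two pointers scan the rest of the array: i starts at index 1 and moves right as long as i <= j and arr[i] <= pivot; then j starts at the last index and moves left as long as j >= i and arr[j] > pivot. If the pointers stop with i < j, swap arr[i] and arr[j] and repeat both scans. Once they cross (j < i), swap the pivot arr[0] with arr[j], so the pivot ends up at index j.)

Hoare-style two-pointer partition with pivot = 22:

Initial array: [22, 18, 31, 15, 12, 32, 31, 37, 23]

Pointers start at i = 1, j = 8.
i stops at index 2 (arr[2]=31 > 22), j stops at index 4 (arr[4]=12 <= 22): swap arr[2] and arr[4], array becomes [22, 18, 12, 15, 31, 32, 31, 37, 23]
i ends at 4, j ends at 3: the pointers have crossed (j < i), so scanning stops.

Swap pivot arr[0] with arr[3] to place pivot at position 3: [15, 18, 12, 22, 31, 32, 31, 37, 23]
Pivot position: 3

After partitioning with pivot 22, the array becomes [15, 18, 12, 22, 31, 32, 31, 37, 23]. The pivot is placed at index 3. All elements to the left of the pivot are <= 22, and all elements to the right are > 22.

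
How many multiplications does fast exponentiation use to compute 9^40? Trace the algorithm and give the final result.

Computing 9^40 by squaring (build up from 9^1; each line after the first costs one multiplication):

9^1 = 9
9^2 = (9^1)^2 = 9^2 = 81
9^4 = (9^2)^2 = 81^2 = 6561
9^5 = 9 * 9^4 = 9 * 6561 = 59049
9^10 = (9^5)^2 = 59049^2 = 3486784401
9^20 = (9^10)^2 = 3486784401^2 = 12157665459056928801
9^40 = (9^20)^2 = 12157665459056928801^2 = 147808829414345923316083210206383297601

Result: 147808829414345923316083210206383297601
Multiplications needed: 6 (6 lines after 9^1)

9^40 = 147808829414345923316083210206383297601. Using exponentiation by squaring, this requires 6 multiplications. The key idea: if the exponent is even, square the half-power; if odd, multiply by the base once.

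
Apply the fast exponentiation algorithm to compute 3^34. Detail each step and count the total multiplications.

Computing 3^34 by squaring (build up from 3^1; each line after the first costs one multiplication):

3^1 = 3
3^2 = (3^1)^2 = 3^2 = 9
3^4 = (3^2)^2 = 9^2 = 81
3^8 = (3^4)^2 = 81^2 = 6561
3^16 = (3^8)^2 = 6561^2 = 43046721
3^17 = 3 * 3^16 = 3 * 43046721 = 129140163
3^34 = (3^17)^2 = 129140163^2 = 16677181699666569

Result: 16677181699666569
Multiplications needed: 6 (6 lines after 3^1)

3^34 = 16677181699666569. Using exponentiation by squaring, this requires 6 multiplications. The key idea: if the exponent is even, square the half-power; if odd, multiply by the base once.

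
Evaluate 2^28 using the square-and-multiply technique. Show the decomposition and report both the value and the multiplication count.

Computing 2^28 by squaring (build up from 2^1; each line after the first costs one multiplication):

2^1 = 2
2^2 = (2^1)^2 = 2^2 = 4
2^3 = 2 * 2^2 = 2 * 4 = 8
2^6 = (2^3)^2 = 8^2 = 64
2^7 = 2 * 2^6 = 2 * 64 = 128
2^14 = (2^7)^2 = 128^2 = 16384
2^28 = (2^14)^2 = 16384^2 = 268435456

Result: 268435456
Multiplications needed: 6 (6 lines after 2^1)

2^28 = 268435456. Using exponentiation by squaring, this requires 6 multiplications. The key idea: if the exponent is even, square the half-power; if odd, multiply by the base once.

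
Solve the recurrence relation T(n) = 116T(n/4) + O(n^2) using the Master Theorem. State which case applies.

Master Theorem for T(n) = 116T(n/4) + O(n^2):

a = 116, b = 4, c = 2
log_b(a) = log_4(116) = 3.4290

Case 1: c = 2 < log_4(116) = 3.4290
T(n) = O(n^(log_4 116))

For T(n) = 116T(n/4) + O(n^2): log_4(116) = 3.4290. This is Case 1 of the Master Theorem (c < log_b(a), work dominated by leaves), giving O(n^(log_4 116)).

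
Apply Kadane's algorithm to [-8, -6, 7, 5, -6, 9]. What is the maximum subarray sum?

Using Kadane's algorithm on [-8, -6, 7, 5, -6, 9]:

Scanning through the array:
Position 1 (value -6): max_ending_here = -6, max_so_far = -6
Position 2 (value 7): max_ending_here = 7, max_so_far = 7
Position 3 (value 5): max_ending_here = 12, max_so_far = 12
Position 4 (value -6): max_ending_here = 6, max_so_far = 12
Position 5 (value 9): max_ending_here = 15, max_so_far = 15

Maximum subarray: [7, 5, -6, 9]
Maximum sum: 15

The maximum subarray is [7, 5, -6, 9] with sum 15. This subarray runs from index 2 to index 5.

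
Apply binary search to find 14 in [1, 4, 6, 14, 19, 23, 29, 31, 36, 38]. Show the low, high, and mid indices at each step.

Binary search for 14 in [1, 4, 6, 14, 19, 23, 29, 31, 36, 38]:

lo=0, hi=9, mid=4, arr[mid]=19 -> 19 > 14, search left half
lo=0, hi=3, mid=1, arr[mid]=4 -> 4 < 14, search right half
lo=2, hi=3, mid=2, arr[mid]=6 -> 6 < 14, search right half
lo=3, hi=3, mid=3, arr[mid]=14 -> Found target at index 3!

Binary search finds 14 at index 3 after 4 comparisons. The search repeatedly halves the search space by comparing with the middle element.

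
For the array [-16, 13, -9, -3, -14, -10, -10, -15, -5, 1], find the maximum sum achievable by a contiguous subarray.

Using Kadane's algorithm on [-16, 13, -9, -3, -14, -10, -10, -15, -5, 1]:

Scanning through the array:
Position 1 (value 13): max_ending_here = 13, max_so_far = 13
Position 2 (value -9): max_ending_here = 4, max_so_far = 13
Position 3 (value -3): max_ending_here = 1, max_so_far = 13
Position 4 (value -14): max_ending_here = -13, max_so_far = 13
Position 5 (value -10): max_ending_here = -10, max_so_far = 13
Position 6 (value -10): max_ending_here = -10, max_so_far = 13
Position 7 (value -15): max_ending_here = -15, max_so_far = 13
Position 8 (value -5): max_ending_here = -5, max_so_far = 13
Position 9 (value 1): max_ending_here = 1, max_so_far = 13

Maximum subarray: [13]
Maximum sum: 13

The maximum subarray is [13] with sum 13. This subarray runs from index 1 to index 1.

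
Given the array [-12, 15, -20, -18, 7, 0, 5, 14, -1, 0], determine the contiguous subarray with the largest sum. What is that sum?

Using Kadane's algorithm on [-12, 15, -20, -18, 7, 0, 5, 14, -1, 0]:

Scanning through the array:
Position 1 (value 15): max_ending_here = 15, max_so_far = 15
Position 2 (value -20): max_ending_here = -5, max_so_far = 15
Position 3 (value -18): max_ending_here = -18, max_so_far = 15
Position 4 (value 7): max_ending_here = 7, max_so_far = 15
Position 5 (value 0): max_ending_here = 7, max_so_far = 15
Position 6 (value 5): max_ending_here = 12, max_so_far = 15
Position 7 (value 14): max_ending_here = 26, max_so_far = 26
Position 8 (value -1): max_ending_here = 25, max_so_far = 26
Position 9 (value 0): max_ending_here = 25, max_so_far = 26

Maximum subarray: [7, 0, 5, 14]
Maximum sum: 26

The maximum subarray is [7, 0, 5, 14] with sum 26. This subarray runs from index 4 to index 7.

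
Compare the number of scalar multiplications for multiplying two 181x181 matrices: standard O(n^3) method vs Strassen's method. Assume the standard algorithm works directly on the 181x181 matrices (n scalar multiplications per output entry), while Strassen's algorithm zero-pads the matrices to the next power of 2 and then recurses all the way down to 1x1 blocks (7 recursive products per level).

Matrix multiplication for 181x181 matrices:

Strassen's algorithm requires power-of-2 dimensions. Pad 181x181 to 256x256 (next power of 2).

Standard algorithm: 181^3 = 5929741 multiplications
Strassen's algorithm: 7^(log2(256)) = 7^8 = 5764801 multiplications
Savings: 5929741 - 5764801 = 164940 multiplications

Standard: 5929741 multiplications (181^3). Strassen: 5764801 multiplications (7^8, after padding to 256x256). Strassen reduces 8 recursive multiplications to 7 at each level.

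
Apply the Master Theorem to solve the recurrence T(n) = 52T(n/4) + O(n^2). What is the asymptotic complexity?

Master Theorem for T(n) = 52T(n/4) + O(n^2):

a = 52, b = 4, c = 2
log_b(a) = log_4(52) = 2.8502

Case 1: c = 2 < log_4(52) = 2.8502
T(n) = O(n^(log_4 52))

For T(n) = 52T(n/4) + O(n^2): log_4(52) = 2.8502. This is Case 1 of the Master Theorem (c < log_b(a), work dominated by leaves), giving O(n^(log_4 52)).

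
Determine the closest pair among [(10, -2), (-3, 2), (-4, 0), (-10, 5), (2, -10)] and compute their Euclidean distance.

Computing all pairwise distances among 5 points:

d((10, -2), (-3, 2)) = 13.6015
d((10, -2), (-4, 0)) = 14.1421
d((10, -2), (-10, 5)) = 21.1896
d((10, -2), (2, -10)) = 11.3137
d((-3, 2), (-4, 0)) = 2.2361 <-- minimum
d((-3, 2), (-10, 5)) = 7.6158
d((-3, 2), (2, -10)) = 13.0
d((-4, 0), (-10, 5)) = 7.8102
d((-4, 0), (2, -10)) = 11.6619
d((-10, 5), (2, -10)) = 19.2094

Closest pair: (-3, 2) and (-4, 0) with distance 2.2361

The closest pair is (-3, 2) and (-4, 0) with Euclidean distance 2.2361. For 5 points, brute-force pairwise comparison is shown above. For large n, the divide-and-conquer algorithm (sort by x, recurse on halves, check the dividing strip) achieves O(n log n).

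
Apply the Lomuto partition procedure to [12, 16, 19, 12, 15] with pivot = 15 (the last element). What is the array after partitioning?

Lomuto partition with pivot = 15:

Initial array: [12, 16, 19, 12, 15]

arr[0]=12 <= 15: swap with position 0, array becomes [12, 16, 19, 12, 15]
arr[1]=16 > 15: no swap
arr[2]=19 > 15: no swap
arr[3]=12 <= 15: swap with position 1, array becomes [12, 12, 19, 16, 15]

Place pivot at position 2: [12, 12, 15, 16, 19]
Pivot position: 2

After partitioning with pivot 15, the array becomes [12, 12, 15, 16, 19]. The pivot is placed at index 2. All elements to the left of the pivot are <= 15, and all elements to the right are > 15.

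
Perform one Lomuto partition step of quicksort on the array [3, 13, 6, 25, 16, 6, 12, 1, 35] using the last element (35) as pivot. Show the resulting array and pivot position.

Lomuto partition with pivot = 35:

Initial array: [3, 13, 6, 25, 16, 6, 12, 1, 35]

arr[0]=3 <= 35: swap with position 0, array becomes [3, 13, 6, 25, 16, 6, 12, 1, 35]
arr[1]=13 <= 35: swap with position 1, array becomes [3, 13, 6, 25, 16, 6, 12, 1, 35]
arr[2]=6 <= 35: swap with position 2, array becomes [3, 13, 6, 25, 16, 6, 12, 1, 35]
arr[3]=25 <= 35: swap with position 3, array becomes [3, 13, 6, 25, 16, 6, 12, 1, 35]
arr[4]=16 <= 35: swap with position 4, array becomes [3, 13, 6, 25, 16, 6, 12, 1, 35]
arr[5]=6 <= 35: swap with position 5, array becomes [3, 13, 6, 25, 16, 6, 12, 1, 35]
arr[6]=12 <= 35: swap with position 6, array becomes [3, 13, 6, 25, 16, 6, 12, 1, 35]
arr[7]=1 <= 35: swap with position 7, array becomes [3, 13, 6, 25, 16, 6, 12, 1, 35]

Place pivot at position 8: [3, 13, 6, 25, 16, 6, 12, 1, 35]
Pivot position: 8

After partitioning with pivot 35, the array becomes [3, 13, 6, 25, 16, 6, 12, 1, 35]. The pivot is placed at index 8. All elements to the left of the pivot are <= 35, and all elements to the right are > 35.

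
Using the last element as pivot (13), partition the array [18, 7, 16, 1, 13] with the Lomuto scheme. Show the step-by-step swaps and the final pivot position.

Lomuto partition with pivot = 13:

Initial array: [18, 7, 16, 1, 13]

arr[0]=18 > 13: no swap
arr[1]=7 <= 13: swap with position 0, array becomes [7, 18, 16, 1, 13]
arr[2]=16 > 13: no swap
arr[3]=1 <= 13: swap with position 1, array becomes [7, 1, 16, 18, 13]

Place pivot at position 2: [7, 1, 13, 18, 16]
Pivot position: 2

After partitioning with pivot 13, the array becomes [7, 1, 13, 18, 16]. The pivot is placed at index 2. All elements to the left of the pivot are <= 13, and all elements to the right are > 13.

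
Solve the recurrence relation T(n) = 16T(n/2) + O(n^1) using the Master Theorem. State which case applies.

Master Theorem for T(n) = 16T(n/2) + O(n^1):

a = 16, b = 2, c = 1
log_b(a) = log_2(16) = 4.0000

Case 1: c = 1 < log_2(16) = 4.0000
T(n) = O(n^(log_2 16)) = O(n^4)

For T(n) = 16T(n/2) + O(n^1): log_2(16) = 4.0000. This is Case 1 of the Master Theorem (c < log_b(a), work dominated by leaves), giving O(n^4).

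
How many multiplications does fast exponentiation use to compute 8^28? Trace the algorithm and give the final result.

Computing 8^28 by squaring (build up from 8^1; each line after the first costs one multiplication):

8^1 = 8
8^2 = (8^1)^2 = 8^2 = 64
8^3 = 8 * 8^2 = 8 * 64 = 512
8^6 = (8^3)^2 = 512^2 = 262144
8^7 = 8 * 8^6 = 8 * 262144 = 2097152
8^14 = (8^7)^2 = 2097152^2 = 4398046511104
8^28 = (8^14)^2 = 4398046511104^2 = 19342813113834066795298816

Result: 19342813113834066795298816
Multiplications needed: 6 (6 lines after 8^1)

8^28 = 19342813113834066795298816. Using exponentiation by squaring, this requires 6 multiplications. The key idea: if the exponent is even, square the half-power; if odd, multiply by the base once.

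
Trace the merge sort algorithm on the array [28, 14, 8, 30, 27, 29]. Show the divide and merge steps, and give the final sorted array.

Merge sort trace:

Split: [28, 14, 8, 30, 27, 29] -> [28, 14, 8] and [30, 27, 29]
  Split: [28, 14, 8] -> [28] and [14, 8]
    Split: [14, 8] -> [14] and [8]
    Merge: [14] + [8] -> [8, 14]
  Merge: [28] + [8, 14] -> [8, 14, 28]
  Split: [30, 27, 29] -> [30] and [27, 29]
    Split: [27, 29] -> [27] and [29]
    Merge: [27] + [29] -> [27, 29]
  Merge: [30] + [27, 29] -> [27, 29, 30]
Merge: [8, 14, 28] + [27, 29, 30] -> [8, 14, 27, 28, 29, 30]

Final sorted array: [8, 14, 27, 28, 29, 30]

The merge sort proceeds by recursively splitting the array and merging sorted halves.
After all merges, the sorted array is [8, 14, 27, 28, 29, 30].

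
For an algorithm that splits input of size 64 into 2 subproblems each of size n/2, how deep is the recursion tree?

For divide and conquer with division factor 2:

Problem sizes at each level:
Level 0: 64
Level 1: 32
Level 2: 16
Level 3: 8
Level 4: 4
Level 5: 2
Level 6: 1

The root is level 0 and the size-1 base case is level 6 (the tree spans levels 0 through 6, i.e. 7 levels counting the root), so the depth is the number of divisions: log_2(64) = 6

The recursion tree depth is log_2(64) = 6. At each level, the problem size is divided by 2, so it takes 6 divisions to reduce to a base case of size 1. The algorithm makes 2 recursive calls at each level.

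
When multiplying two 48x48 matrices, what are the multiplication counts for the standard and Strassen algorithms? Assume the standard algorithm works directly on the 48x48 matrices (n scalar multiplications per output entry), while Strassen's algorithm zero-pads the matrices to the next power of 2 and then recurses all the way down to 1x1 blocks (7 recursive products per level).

Matrix multiplication for 48x48 matrices:

Strassen's algorithm requires power-of-2 dimensions. Pad 48x48 to 64x64 (next power of 2).

Standard algorithm: 48^3 = 110592 multiplications
Strassen's algorithm: 7^(log2(64)) = 7^6 = 117649 multiplications
Difference: 110592 - 117649 = -7057 (Strassen uses MORE here due to padding overhead — for small or just-over-power-of-2 n, padding can outweigh the per-level savings)

Standard: 110592 multiplications (48^3). Strassen: 117649 multiplications (7^6, after padding to 64x64). Strassen reduces 8 recursive multiplications to 7 at each level.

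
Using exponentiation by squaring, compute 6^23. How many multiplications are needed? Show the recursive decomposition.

Computing 6^23 by squaring (build up from 6^1; each line after the first costs one multiplication):

6^1 = 6
6^2 = (6^1)^2 = 6^2 = 36
6^4 = (6^2)^2 = 36^2 = 1296
6^5 = 6 * 6^4 = 6 * 1296 = 7776
6^10 = (6^5)^2 = 7776^2 = 60466176
6^11 = 6 * 6^10 = 6 * 60466176 = 362797056
6^22 = (6^11)^2 = 362797056^2 = 131621703842267136
6^23 = 6 * 6^22 = 6 * 131621703842267136 = 789730223053602816

Result: 789730223053602816
Multiplications needed: 7 (7 lines after 6^1)

6^23 = 789730223053602816. Using exponentiation by squaring, this requires 7 multiplications. The key idea: if the exponent is even, square the half-power; if odd, multiply by the base once.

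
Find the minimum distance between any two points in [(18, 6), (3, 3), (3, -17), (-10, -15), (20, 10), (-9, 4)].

Computing all pairwise distances among 6 points:

d((18, 6), (3, 3)) = 15.2971
d((18, 6), (3, -17)) = 27.4591
d((18, 6), (-10, -15)) = 35.0
d((18, 6), (20, 10)) = 4.4721 <-- minimum
d((18, 6), (-9, 4)) = 27.074
d((3, 3), (3, -17)) = 20.0
d((3, 3), (-10, -15)) = 22.2036
d((3, 3), (20, 10)) = 18.3848
d((3, 3), (-9, 4)) = 12.0416
d((3, -17), (-10, -15)) = 13.1529
d((3, -17), (20, 10)) = 31.9061
d((3, -17), (-9, 4)) = 24.1868
d((-10, -15), (20, 10)) = 39.0512
d((-10, -15), (-9, 4)) = 19.0263
d((20, 10), (-9, 4)) = 29.6142

Closest pair: (18, 6) and (20, 10) with distance 4.4721

The closest pair is (18, 6) and (20, 10) with Euclidean distance 4.4721. For 6 points, brute-force pairwise comparison is shown above. For large n, the divide-and-conquer algorithm (sort by x, recurse on halves, check the dividing strip) achieves O(n log n).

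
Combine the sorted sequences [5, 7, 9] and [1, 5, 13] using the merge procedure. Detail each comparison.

Merging process:

Compare 5 vs 1: take 1 from right. Merged: [1]
Compare 5 vs 5: take 5 from left. Merged: [1, 5]
Compare 7 vs 5: take 5 from right. Merged: [1, 5, 5]
Compare 7 vs 13: take 7 from left. Merged: [1, 5, 5, 7]
Compare 9 vs 13: take 9 from left. Merged: [1, 5, 5, 7, 9]
Append remaining from right: [13]. Merged: [1, 5, 5, 7, 9, 13]

Final merged array: [1, 5, 5, 7, 9, 13]
Total comparisons: 5

The merged array is [1, 5, 5, 7, 9, 13], requiring 5 comparisons. The merge step runs in O(n) time where n is the total number of elements.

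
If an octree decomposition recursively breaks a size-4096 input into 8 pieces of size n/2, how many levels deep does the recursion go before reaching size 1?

For divide and conquer with division factor 2:

Problem sizes at each level:
Level 0: 4096
Level 1: 2048
Level 2: 1024
Level 3: 512
Level 4: 256
Level 5: 128
Level 6: 64
Level 7: 32
Level 8: 16
Level 9: 8
Level 10: 4
Level 11: 2
Level 12: 1

The root is level 0 and the size-1 base case is level 12 (the tree spans levels 0 through 12, i.e. 13 levels counting the root), so the depth is the number of divisions: log_2(4096) = 12

The recursion tree depth is log_2(4096) = 12. At each level, the problem size is divided by 2, so it takes 12 divisions to reduce to a base case of size 1. The algorithm makes 8 recursive calls at each level.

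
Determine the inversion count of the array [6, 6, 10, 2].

Finding inversions in [6, 6, 10, 2]:

(0, 3): arr[0]=6 > arr[3]=2
(1, 3): arr[1]=6 > arr[3]=2
(2, 3): arr[2]=10 > arr[3]=2

Total inversions: 3

The array has 3 inversion(s): (0,3), (1,3), (2,3). Each pair (i,j) satisfies i < j and arr[i] > arr[j].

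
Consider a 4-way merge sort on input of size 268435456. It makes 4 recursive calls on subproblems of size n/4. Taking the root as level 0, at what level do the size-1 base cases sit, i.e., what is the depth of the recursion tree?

For divide and conquer with division factor 4:

Problem sizes at each level:
Level 0: 268435456
Level 1: 67108864
Level 2: 16777216
Level 3: 4194304
Level 4: 1048576
Level 5: 262144
Level 6: 65536
Level 7: 16384
Level 8: 4096
Level 9: 1024
Level 10: 256
Level 11: 64
Level 12: 16
Level 13: 4
Level 14: 1

The root is level 0 and the size-1 base case is level 14 (the tree spans levels 0 through 14, i.e. 15 levels counting the root), so the depth is the number of divisions: log_4(268435456) = 14

The recursion tree depth is log_4(268435456) = 14. At each level, the problem size is divided by 4, so it takes 14 divisions to reduce to a base case of size 1. The algorithm makes 4 recursive calls at each level.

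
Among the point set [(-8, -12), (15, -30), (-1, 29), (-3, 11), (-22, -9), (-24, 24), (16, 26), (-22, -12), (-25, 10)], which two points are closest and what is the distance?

Computing all pairwise distances among 9 points:

d((-8, -12), (15, -30)) = 29.2062
d((-8, -12), (-1, 29)) = 41.5933
d((-8, -12), (-3, 11)) = 23.5372
d((-8, -12), (-22, -9)) = 14.3178
d((-8, -12), (-24, 24)) = 39.3954
d((-8, -12), (16, 26)) = 44.9444
d((-8, -12), (-22, -12)) = 14.0
d((-8, -12), (-25, 10)) = 27.8029
d((15, -30), (-1, 29)) = 61.131
d((15, -30), (-3, 11)) = 44.7772
d((15, -30), (-22, -9)) = 42.5441
d((15, -30), (-24, 24)) = 66.6108
d((15, -30), (16, 26)) = 56.0089
d((15, -30), (-22, -12)) = 41.1461
d((15, -30), (-25, 10)) = 56.5685
d((-1, 29), (-3, 11)) = 18.1108
d((-1, 29), (-22, -9)) = 43.4166
d((-1, 29), (-24, 24)) = 23.5372
d((-1, 29), (16, 26)) = 17.2627
d((-1, 29), (-22, -12)) = 46.0652
d((-1, 29), (-25, 10)) = 30.6105
d((-3, 11), (-22, -9)) = 27.5862
d((-3, 11), (-24, 24)) = 24.6982
d((-3, 11), (16, 26)) = 24.2074
d((-3, 11), (-22, -12)) = 29.8329
d((-3, 11), (-25, 10)) = 22.0227
d((-22, -9), (-24, 24)) = 33.0606
d((-22, -9), (16, 26)) = 51.6624
d((-22, -9), (-22, -12)) = 3.0 <-- minimum
d((-22, -9), (-25, 10)) = 19.2354
d((-24, 24), (16, 26)) = 40.05
d((-24, 24), (-22, -12)) = 36.0555
d((-24, 24), (-25, 10)) = 14.0357
d((16, 26), (-22, -12)) = 53.7401
d((16, 26), (-25, 10)) = 44.0114
d((-22, -12), (-25, 10)) = 22.2036

Closest pair: (-22, -9) and (-22, -12) with distance 3.0

The closest pair is (-22, -9) and (-22, -12) with Euclidean distance 3.0. For 9 points, brute-force pairwise comparison is shown above. For large n, the divide-and-conquer algorithm (sort by x, recurse on halves, check the dividing strip) achieves O(n log n).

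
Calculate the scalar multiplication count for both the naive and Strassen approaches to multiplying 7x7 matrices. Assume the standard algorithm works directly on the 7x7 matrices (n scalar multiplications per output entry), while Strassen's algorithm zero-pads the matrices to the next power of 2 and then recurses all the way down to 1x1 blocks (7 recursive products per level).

Matrix multiplication for 7x7 matrices:

Strassen's algorithm requires power-of-2 dimensions. Pad 7x7 to 8x8 (next power of 2).

Standard algorithm: 7^3 = 343 multiplications
Strassen's algorithm: 7^(log2(8)) = 7^3 = 343 multiplications
Savings: 343 - 343 = 0 multiplications

Standard: 343 multiplications (7^3). Strassen: 343 multiplications (7^3, after padding to 8x8). Strassen reduces 8 recursive multiplications to 7 at each level.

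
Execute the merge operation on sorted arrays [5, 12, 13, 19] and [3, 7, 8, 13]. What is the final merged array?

Merging process:

Compare 5 vs 3: take 3 from right. Merged: [3]
Compare 5 vs 7: take 5 from left. Merged: [3, 5]
Compare 12 vs 7: take 7 from right. Merged: [3, 5, 7]
Compare 12 vs 8: take 8 from right. Merged: [3, 5, 7, 8]
Compare 12 vs 13: take 12 from left. Merged: [3, 5, 7, 8, 12]
Compare 13 vs 13: take 13 from left. Merged: [3, 5, 7, 8, 12, 13]
Compare 19 vs 13: take 13 from right. Merged: [3, 5, 7, 8, 12, 13, 13]
Append remaining from left: [19]. Merged: [3, 5, 7, 8, 12, 13, 13, 19]

Final merged array: [3, 5, 7, 8, 12, 13, 13, 19]
Total comparisons: 7

The merged array is [3, 5, 7, 8, 12, 13, 13, 19], requiring 7 comparisons. The merge step runs in O(n) time where n is the total number of elements.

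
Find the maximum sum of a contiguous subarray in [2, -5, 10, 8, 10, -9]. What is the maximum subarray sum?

Using Kadane's algorithm on [2, -5, 10, 8, 10, -9]:

Scanning through the array:
Position 1 (value -5): max_ending_here = -3, max_so_far = 2
Position 2 (value 10): max_ending_here = 10, max_so_far = 10
Position 3 (value 8): max_ending_here = 18, max_so_far = 18
Position 4 (value 10): max_ending_here = 28, max_so_far = 28
Position 5 (value -9): max_ending_here = 19, max_so_far = 28

Maximum subarray: [10, 8, 10]
Maximum sum: 28

The maximum subarray is [10, 8, 10] with sum 28. This subarray runs from index 2 to index 4.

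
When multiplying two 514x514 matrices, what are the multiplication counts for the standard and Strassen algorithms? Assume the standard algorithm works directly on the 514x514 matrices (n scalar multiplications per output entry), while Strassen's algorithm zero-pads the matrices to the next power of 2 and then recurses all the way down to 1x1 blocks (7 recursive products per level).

Matrix multiplication for 514x514 matrices:

Strassen's algorithm requires power-of-2 dimensions. Pad 514x514 to 1024x1024 (next power of 2).

Standard algorithm: 514^3 = 135796744 multiplications
Strassen's algorithm: 7^(log2(1024)) = 7^10 = 282475249 multiplications
Difference: 135796744 - 282475249 = -146678505 (Strassen uses MORE here due to padding overhead — for small or just-over-power-of-2 n, padding can outweigh the per-level savings)

Standard: 135796744 multiplications (514^3). Strassen: 282475249 multiplications (7^10, after padding to 1024x1024). Strassen reduces 8 recursive multiplications to 7 at each level.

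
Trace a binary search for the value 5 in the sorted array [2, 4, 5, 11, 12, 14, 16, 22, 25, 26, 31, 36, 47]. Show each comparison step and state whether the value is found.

Binary search for 5 in [2, 4, 5, 11, 12, 14, 16, 22, 25, 26, 31, 36, 47]:

lo=0, hi=12, mid=6, arr[mid]=16 -> 16 > 5, search left half
lo=0, hi=5, mid=2, arr[mid]=5 -> Found target at index 2!

Binary search finds 5 at index 2 after 2 comparisons. The search repeatedly halves the search space by comparing with the middle element.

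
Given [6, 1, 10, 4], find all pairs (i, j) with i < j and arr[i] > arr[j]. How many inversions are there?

Finding inversions in [6, 1, 10, 4]:

(0, 1): arr[0]=6 > arr[1]=1
(0, 3): arr[0]=6 > arr[3]=4
(2, 3): arr[2]=10 > arr[3]=4

Total inversions: 3

The array has 3 inversion(s): (0,1), (0,3), (2,3). Each pair (i,j) satisfies i < j and arr[i] > arr[j].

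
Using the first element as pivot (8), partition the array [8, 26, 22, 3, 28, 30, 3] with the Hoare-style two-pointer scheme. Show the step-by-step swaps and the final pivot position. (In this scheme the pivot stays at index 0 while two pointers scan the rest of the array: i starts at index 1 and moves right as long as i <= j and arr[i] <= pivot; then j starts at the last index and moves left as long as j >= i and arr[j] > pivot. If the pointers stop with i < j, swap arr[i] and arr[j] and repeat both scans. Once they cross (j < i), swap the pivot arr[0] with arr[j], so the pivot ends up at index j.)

Hoare-style two-pointer partition with pivot = 8:

Initial array: [8, 26, 22, 3, 28, 30, 3]

Pointers start at i = 1, j = 6.
i stops at index 1 (arr[1]=26 > 8), j stops at index 6 (arr[6]=3 <= 8): swap arr[1] and arr[6], array becomes [8, 3, 22, 3, 28, 30, 26]
i stops at index 2 (arr[2]=22 > 8), j stops at index 3 (arr[3]=3 <= 8): swap arr[2] and arr[3], array becomes [8, 3, 3, 22, 28, 30, 26]
i ends at 3, j ends at 2: the pointers have crossed (j < i), so scanning stops.

Swap pivot arr[0] with arr[2] to place pivot at position 2: [3, 3, 8, 22, 28, 30, 26]
Pivot position: 2

After partitioning with pivot 8, the array becomes [3, 3, 8, 22, 28, 30, 26]. The pivot is placed at index 2. All elements to the left of the pivot are <= 8, and all elements to the right are > 8.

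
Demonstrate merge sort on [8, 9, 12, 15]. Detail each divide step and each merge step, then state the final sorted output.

Merge sort trace:

Split: [8, 9, 12, 15] -> [8, 9] and [12, 15]
  Split: [8, 9] -> [8] and [9]
  Merge: [8] + [9] -> [8, 9]
  Split: [12, 15] -> [12] and [15]
  Merge: [12] + [15] -> [12, 15]
Merge: [8, 9] + [12, 15] -> [8, 9, 12, 15]

Final sorted array: [8, 9, 12, 15]

The merge sort proceeds by recursively splitting the array and merging sorted halves.
After all merges, the sorted array is [8, 9, 12, 15].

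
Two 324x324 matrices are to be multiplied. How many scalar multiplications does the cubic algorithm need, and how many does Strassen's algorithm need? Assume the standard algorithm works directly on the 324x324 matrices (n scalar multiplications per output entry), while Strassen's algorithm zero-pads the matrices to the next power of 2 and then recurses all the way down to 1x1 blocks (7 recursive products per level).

Matrix multiplication for 324x324 matrices:

Strassen's algorithm requires power-of-2 dimensions. Pad 324x324 to 512x512 (next power of 2).

Standard algorithm: 324^3 = 34012224 multiplications
Strassen's algorithm: 7^(log2(512)) = 7^9 = 40353607 multiplications
Difference: 34012224 - 40353607 = -6341383 (Strassen uses MORE here due to padding overhead — for small or just-over-power-of-2 n, padding can outweigh the per-level savings)

Standard: 34012224 multiplications (324^3). Strassen: 40353607 multiplications (7^9, after padding to 512x512). Strassen reduces 8 recursive multiplications to 7 at each level.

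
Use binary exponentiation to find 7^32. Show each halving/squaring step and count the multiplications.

Computing 7^32 by squaring (build up from 7^1; each line after the first costs one multiplication):

7^1 = 7
7^2 = (7^1)^2 = 7^2 = 49
7^4 = (7^2)^2 = 49^2 = 2401
7^8 = (7^4)^2 = 2401^2 = 5764801
7^16 = (7^8)^2 = 5764801^2 = 33232930569601
7^32 = (7^16)^2 = 33232930569601^2 = 1104427674243920646305299201

Result: 1104427674243920646305299201
Multiplications needed: 5 (5 lines after 7^1)

7^32 = 1104427674243920646305299201. Using exponentiation by squaring, this requires 5 multiplications. The key idea: if the exponent is even, square the half-power; if odd, multiply by the base once.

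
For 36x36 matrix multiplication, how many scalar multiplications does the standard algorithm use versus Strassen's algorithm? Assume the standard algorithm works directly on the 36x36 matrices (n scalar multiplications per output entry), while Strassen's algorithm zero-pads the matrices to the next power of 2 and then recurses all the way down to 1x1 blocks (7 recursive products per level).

Matrix multiplication for 36x36 matrices:

Strassen's algorithm requires power-of-2 dimensions. Pad 36x36 to 64x64 (next power of 2).

Standard algorithm: 36^3 = 46656 multiplications
Strassen's algorithm: 7^(log2(64)) = 7^6 = 117649 multiplications
Difference: 46656 - 117649 = -70993 (Strassen uses MORE here due to padding overhead — for small or just-over-power-of-2 n, padding can outweigh the per-level savings)

Standard: 46656 multiplications (36^3). Strassen: 117649 multiplications (7^6, after padding to 64x64). Strassen reduces 8 recursive multiplications to 7 at each level.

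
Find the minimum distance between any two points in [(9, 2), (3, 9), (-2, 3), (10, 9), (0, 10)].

Computing all pairwise distances among 5 points:

d((9, 2), (3, 9)) = 9.2195
d((9, 2), (-2, 3)) = 11.0454
d((9, 2), (10, 9)) = 7.0711
d((9, 2), (0, 10)) = 12.0416
d((3, 9), (-2, 3)) = 7.8102
d((3, 9), (10, 9)) = 7.0
d((3, 9), (0, 10)) = 3.1623 <-- minimum
d((-2, 3), (10, 9)) = 13.4164
d((-2, 3), (0, 10)) = 7.2801
d((10, 9), (0, 10)) = 10.0499

Closest pair: (3, 9) and (0, 10) with distance 3.1623

The closest pair is (3, 9) and (0, 10) with Euclidean distance 3.1623. For 5 points, brute-force pairwise comparison is shown above. For large n, the divide-and-conquer algorithm (sort by x, recurse on halves, check the dividing strip) achieves O(n log n).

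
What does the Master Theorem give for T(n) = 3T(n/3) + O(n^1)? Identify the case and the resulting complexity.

Master Theorem for T(n) = 3T(n/3) + O(n^1):

a = 3, b = 3, c = 1
log_b(a) = log_3(3) = 1.0000

Case 2: c = 1 = log_3(3) = 1.0000
T(n) = O(n^1 log n) = O(n log n)

For T(n) = 3T(n/3) + O(n^1): log_3(3) = 1.0000. This is Case 2 of the Master Theorem (c = log_b(a), equal work at all levels), giving O(n log n).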